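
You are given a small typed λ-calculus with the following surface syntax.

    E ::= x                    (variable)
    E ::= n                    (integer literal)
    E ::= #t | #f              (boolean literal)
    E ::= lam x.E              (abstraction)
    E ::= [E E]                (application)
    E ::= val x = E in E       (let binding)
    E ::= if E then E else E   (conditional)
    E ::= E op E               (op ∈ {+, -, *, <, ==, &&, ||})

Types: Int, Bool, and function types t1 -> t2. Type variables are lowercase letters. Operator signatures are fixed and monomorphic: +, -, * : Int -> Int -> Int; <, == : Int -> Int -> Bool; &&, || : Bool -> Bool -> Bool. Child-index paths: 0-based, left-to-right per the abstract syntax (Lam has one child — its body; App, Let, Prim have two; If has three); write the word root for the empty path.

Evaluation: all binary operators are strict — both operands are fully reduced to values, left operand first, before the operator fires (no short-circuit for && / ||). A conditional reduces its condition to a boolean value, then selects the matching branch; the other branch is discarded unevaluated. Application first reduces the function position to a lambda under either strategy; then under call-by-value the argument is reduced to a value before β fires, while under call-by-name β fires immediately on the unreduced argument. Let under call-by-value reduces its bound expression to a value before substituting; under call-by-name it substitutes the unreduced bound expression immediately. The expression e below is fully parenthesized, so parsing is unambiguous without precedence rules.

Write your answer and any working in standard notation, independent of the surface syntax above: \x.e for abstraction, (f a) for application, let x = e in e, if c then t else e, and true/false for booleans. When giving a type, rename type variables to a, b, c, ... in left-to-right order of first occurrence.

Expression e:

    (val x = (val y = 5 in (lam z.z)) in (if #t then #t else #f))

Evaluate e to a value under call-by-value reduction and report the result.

Working:
step 0: (let x = (let y = 5 in (\z.z)) in (if true then true else false))
step 1: [let@0] (let x = (\z.z) in (if true then true else false))
step 2: [let@root] (if true then true else false)
step 3: [if@root] true

Answer: true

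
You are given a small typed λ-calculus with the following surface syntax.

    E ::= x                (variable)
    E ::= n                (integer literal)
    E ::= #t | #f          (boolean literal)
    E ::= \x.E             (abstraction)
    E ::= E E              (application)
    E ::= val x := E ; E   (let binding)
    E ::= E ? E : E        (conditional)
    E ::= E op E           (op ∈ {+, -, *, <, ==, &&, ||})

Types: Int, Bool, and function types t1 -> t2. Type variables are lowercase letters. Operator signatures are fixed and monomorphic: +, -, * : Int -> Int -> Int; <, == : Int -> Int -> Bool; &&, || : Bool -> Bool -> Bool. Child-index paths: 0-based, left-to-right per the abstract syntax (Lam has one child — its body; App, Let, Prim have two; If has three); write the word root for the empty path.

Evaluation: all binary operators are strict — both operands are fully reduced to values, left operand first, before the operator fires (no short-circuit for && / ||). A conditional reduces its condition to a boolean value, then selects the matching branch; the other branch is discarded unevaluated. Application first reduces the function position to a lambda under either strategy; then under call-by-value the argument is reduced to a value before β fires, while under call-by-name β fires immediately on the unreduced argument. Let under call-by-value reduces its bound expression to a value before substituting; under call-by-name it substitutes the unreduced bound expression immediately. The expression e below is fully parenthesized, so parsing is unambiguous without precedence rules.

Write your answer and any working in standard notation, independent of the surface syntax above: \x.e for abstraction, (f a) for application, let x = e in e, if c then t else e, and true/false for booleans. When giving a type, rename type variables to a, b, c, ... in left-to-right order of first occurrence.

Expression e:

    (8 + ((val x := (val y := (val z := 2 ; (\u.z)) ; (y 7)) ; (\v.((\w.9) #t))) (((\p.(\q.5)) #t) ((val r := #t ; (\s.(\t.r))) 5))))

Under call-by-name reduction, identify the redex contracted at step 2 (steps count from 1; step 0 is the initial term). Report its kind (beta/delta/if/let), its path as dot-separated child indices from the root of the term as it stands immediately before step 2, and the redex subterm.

Answer: beta at 1 : ((\v.((\w.9) true)) (((\p.(\q.5)) true) ((let r = true in (\s.(\t.r))) 5)))

Working:
step 0: (8 + ((let x = (let y = (let z = 2 in (\u.z)) in (y 7)) in (\v.((\w.9) true))) (((\p.(\q.5)) true) ((let r = true in (\s.(\t.r))) 5))))
step 1: [let@1.0] (8 + ((\v.((\w.9) true)) (((\p.(\q.5)) true) ((let r = true in (\s.(\t.r))) 5))))
step 2: [beta@1] (8 + ((\w.9) true))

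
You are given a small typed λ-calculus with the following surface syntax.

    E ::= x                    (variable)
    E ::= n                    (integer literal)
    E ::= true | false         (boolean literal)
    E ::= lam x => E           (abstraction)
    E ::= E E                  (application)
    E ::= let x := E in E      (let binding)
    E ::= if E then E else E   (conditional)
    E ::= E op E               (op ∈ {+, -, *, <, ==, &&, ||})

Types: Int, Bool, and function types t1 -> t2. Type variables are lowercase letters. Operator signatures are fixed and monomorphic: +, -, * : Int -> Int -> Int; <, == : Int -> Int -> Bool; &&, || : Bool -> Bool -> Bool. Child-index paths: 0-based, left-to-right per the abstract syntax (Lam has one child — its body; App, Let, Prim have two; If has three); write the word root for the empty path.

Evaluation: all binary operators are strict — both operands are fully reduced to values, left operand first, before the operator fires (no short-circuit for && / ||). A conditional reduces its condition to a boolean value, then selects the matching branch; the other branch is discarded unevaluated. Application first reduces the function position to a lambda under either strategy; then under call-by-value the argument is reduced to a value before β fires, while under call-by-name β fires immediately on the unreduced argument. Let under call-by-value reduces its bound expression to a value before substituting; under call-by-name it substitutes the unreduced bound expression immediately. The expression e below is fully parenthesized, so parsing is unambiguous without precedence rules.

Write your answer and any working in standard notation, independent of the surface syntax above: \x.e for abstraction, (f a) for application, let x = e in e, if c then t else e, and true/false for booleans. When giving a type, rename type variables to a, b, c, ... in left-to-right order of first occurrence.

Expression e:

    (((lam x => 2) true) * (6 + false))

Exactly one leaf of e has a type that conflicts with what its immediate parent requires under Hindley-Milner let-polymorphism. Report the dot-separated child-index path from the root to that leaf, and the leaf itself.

Answer: 1.1 : false

Working:
\x._ : a -> Int
  unify a -> Int ~ Bool -> b
  unify a ~ Bool
  unify Int ~ b
_ _ : Int
  unify Int ~ Int
  unify Int ~ Int
  unify Bool ~ Int
  FAIL: mismatch Bool ~ Int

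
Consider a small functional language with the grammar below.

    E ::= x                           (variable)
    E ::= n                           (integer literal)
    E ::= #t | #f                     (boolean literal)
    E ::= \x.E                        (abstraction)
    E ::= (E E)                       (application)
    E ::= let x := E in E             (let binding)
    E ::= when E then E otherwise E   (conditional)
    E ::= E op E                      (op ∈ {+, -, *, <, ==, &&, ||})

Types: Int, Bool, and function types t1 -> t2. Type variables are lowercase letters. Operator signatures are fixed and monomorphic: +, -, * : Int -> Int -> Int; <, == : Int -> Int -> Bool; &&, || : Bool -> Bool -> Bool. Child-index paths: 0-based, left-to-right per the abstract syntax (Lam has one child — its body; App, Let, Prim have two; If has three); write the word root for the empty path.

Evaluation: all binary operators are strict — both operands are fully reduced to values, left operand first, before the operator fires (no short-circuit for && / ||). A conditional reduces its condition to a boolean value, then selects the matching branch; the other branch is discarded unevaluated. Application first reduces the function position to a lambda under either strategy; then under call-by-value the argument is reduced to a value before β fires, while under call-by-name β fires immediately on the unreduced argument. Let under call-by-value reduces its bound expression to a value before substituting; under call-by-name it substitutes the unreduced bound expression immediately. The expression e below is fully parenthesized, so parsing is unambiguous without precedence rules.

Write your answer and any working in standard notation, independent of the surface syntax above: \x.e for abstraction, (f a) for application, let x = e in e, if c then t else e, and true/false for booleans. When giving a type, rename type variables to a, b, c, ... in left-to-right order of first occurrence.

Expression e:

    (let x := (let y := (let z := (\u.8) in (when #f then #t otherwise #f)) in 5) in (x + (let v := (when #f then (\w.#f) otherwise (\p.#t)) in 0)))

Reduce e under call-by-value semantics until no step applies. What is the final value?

Answer: 5

Trace:
step 0: (let x = (let y = (let z = (\u.8) in (if false then true else false)) in 5) in (x + (let v = (if false then (\w.false) else (\p.true)) in 0)))
step 1: [let@0.0] (let x = (let y = (if false then true else false) in 5) in (x + (let v = (if false then (\w.false) else (\p.true)) in 0)))
step 2: [if@0.0] (let x = (let y = false in 5) in (x + (let v = (if false then (\w.false) else (\p.true)) in 0)))
step 3: [let@0] (let x = 5 in (x + (let v = (if false then (\w.false) else (\p.true)) in 0)))
step 4: [let@root] (5 + (let v = (if false then (\w.false) else (\p.true)) in 0))
step 5: [if@1.0] (5 + (let v = (\p.true) in 0))
step 6: [let@1] (5 + 0)
step 7: [delta@root] 5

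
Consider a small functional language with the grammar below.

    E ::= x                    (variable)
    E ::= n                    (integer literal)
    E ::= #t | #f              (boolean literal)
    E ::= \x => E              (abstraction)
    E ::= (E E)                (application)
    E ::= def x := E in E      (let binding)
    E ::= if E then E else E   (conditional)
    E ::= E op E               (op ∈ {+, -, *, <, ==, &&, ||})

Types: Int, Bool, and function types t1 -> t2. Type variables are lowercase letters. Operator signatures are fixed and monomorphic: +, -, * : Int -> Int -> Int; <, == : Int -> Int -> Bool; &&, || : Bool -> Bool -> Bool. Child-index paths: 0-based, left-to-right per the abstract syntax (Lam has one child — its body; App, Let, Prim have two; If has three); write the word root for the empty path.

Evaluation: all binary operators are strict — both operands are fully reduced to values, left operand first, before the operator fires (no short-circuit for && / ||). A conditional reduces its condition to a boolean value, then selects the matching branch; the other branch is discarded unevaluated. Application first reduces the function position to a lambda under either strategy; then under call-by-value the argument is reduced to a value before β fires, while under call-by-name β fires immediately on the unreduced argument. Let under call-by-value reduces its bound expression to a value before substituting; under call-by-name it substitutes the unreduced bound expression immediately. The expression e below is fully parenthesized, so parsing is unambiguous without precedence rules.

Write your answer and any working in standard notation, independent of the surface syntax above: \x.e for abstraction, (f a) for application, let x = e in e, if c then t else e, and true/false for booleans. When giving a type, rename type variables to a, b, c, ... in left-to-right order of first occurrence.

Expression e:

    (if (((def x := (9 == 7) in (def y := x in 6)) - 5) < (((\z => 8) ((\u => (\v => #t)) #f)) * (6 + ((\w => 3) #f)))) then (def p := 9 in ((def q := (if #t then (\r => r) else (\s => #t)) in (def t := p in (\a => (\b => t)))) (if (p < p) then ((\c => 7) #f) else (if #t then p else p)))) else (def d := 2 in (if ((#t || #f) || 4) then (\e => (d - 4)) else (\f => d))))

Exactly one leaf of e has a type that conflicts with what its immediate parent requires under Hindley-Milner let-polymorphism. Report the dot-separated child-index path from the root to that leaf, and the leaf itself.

Answer: 2.1.0.1 : 4

Working:
  unify Int ~ Int
  unify Int ~ Int
let x : Bool
x : Bool
let y : Bool
  unify Int ~ Int
  unify Int ~ Int
  unify Int ~ Int
\z._ : a -> Int
\v._ : c -> Bool
\u._ : b -> c -> Bool
  unify b -> c -> Bool ~ Bool -> d
  unify b ~ Bool
  unify c -> Bool ~ d
_ _ : c -> Bool
  unify a -> Int ~ (c -> Bool) -> e
  unify a ~ c -> Bool
  unify Int ~ e
_ _ : Int
  unify Int ~ Int
  unify Int ~ Int
\w._ : f -> Int
  unify f -> Int ~ Bool -> g
  unify f ~ Bool
  unify Int ~ g
_ _ : Int
  unify Int ~ Int
  unify Int ~ Int
  unify Int ~ Int
  unify Bool ~ Bool
let p : Int
  unify Bool ~ Bool
r : h
\r._ : h -> h
\s._ : i -> Bool
  unify h -> h ~ i -> Bool
  unify h ~ i
  unify i ~ Bool
let q : Bool -> Bool
p : Int
let t : Int
t : Int
\b._ : k -> Int
\a._ : j -> k -> Int
p : Int
  unify Int ~ Int
p : Int
  unify Int ~ Int
  unify Bool ~ Bool
\c._ : l -> Int
  unify l -> Int ~ Bool -> m
  unify l ~ Bool
  unify Int ~ m
_ _ : Int
  unify Bool ~ Bool
p : Int
p : Int
  unify Int ~ Int
  unify Int ~ Int
  unify j -> k -> Int ~ Int -> n
  unify j ~ Int
  unify k -> Int ~ n
_ _ : k -> Int
let d : Int
  unify Bool ~ Bool
  unify Bool ~ Bool
  unify Bool ~ Bool
  unify Int ~ Bool
  FAIL: mismatch Int ~ Bool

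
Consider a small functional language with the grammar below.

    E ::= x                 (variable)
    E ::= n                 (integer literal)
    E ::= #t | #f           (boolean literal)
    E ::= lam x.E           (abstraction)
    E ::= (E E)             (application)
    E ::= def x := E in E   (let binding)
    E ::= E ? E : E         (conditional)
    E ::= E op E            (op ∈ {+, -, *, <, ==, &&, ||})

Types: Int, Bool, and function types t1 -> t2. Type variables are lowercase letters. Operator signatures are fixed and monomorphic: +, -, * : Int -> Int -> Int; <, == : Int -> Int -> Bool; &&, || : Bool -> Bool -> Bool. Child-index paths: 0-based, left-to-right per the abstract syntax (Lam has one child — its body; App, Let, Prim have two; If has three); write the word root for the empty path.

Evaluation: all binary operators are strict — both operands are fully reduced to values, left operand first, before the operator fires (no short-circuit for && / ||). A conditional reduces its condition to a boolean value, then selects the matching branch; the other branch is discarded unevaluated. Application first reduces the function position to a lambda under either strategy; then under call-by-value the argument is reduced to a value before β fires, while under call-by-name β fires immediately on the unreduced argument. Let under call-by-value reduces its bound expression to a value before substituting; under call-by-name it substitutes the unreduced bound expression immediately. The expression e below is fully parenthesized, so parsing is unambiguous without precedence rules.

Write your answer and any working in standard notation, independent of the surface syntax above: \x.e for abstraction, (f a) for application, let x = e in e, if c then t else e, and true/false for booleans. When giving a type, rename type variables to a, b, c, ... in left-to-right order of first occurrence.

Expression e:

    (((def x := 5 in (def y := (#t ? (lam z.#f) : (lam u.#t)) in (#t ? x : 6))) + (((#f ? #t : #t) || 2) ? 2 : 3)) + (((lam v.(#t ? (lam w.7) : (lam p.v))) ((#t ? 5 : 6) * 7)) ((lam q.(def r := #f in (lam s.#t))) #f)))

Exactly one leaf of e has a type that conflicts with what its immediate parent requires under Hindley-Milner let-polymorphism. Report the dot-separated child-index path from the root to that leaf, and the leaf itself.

Answer: 0.1.0.1 : 2

Working:
let x : Int
  unify Bool ~ Bool
\z._ : a -> Bool
\u._ : b -> Bool
  unify a -> Bool ~ b -> Bool
  unify a ~ b
  unify Bool ~ Bool
let y : forall. b -> Bool
  unify Bool ~ Bool
x : Int
  unify Int ~ Int
  unify Int ~ Int
  unify Bool ~ Bool
  unify Bool ~ Bool
  unify Bool ~ Bool
  unify Int ~ Bool
  FAIL: mismatch Int ~ Bool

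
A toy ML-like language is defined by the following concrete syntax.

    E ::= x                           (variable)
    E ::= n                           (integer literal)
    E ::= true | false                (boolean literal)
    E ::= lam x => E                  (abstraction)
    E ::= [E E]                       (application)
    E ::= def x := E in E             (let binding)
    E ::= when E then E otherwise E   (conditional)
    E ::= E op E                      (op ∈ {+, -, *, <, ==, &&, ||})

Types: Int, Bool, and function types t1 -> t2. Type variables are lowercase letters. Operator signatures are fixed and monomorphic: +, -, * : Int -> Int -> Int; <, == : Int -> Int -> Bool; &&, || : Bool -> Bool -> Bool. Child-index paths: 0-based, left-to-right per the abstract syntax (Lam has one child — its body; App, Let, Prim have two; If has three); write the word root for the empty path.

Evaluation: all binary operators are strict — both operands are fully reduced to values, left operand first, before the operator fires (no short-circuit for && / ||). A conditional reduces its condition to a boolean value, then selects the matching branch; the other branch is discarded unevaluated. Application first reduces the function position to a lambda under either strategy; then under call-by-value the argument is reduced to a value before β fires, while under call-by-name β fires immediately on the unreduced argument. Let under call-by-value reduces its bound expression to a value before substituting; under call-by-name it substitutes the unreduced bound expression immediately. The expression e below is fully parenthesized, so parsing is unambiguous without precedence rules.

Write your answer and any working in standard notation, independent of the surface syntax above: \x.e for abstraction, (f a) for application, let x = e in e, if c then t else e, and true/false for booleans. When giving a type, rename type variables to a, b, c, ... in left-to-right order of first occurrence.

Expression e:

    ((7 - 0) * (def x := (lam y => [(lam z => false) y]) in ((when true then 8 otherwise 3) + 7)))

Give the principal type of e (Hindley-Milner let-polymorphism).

Answer: Int

Derivation:
  unify Int ~ Int
  unify Int ~ Int
  unify Int ~ Int
\z._ : b -> Bool
y : a
  unify b -> Bool ~ a -> c
  unify b ~ a
  unify Bool ~ c
_ _ : Bool
\y._ : a -> Bool
let x : forall. a -> Bool
  unify Bool ~ Bool
  unify Int ~ Int
  unify Int ~ Int
  unify Int ~ Int
  unify Int ~ Int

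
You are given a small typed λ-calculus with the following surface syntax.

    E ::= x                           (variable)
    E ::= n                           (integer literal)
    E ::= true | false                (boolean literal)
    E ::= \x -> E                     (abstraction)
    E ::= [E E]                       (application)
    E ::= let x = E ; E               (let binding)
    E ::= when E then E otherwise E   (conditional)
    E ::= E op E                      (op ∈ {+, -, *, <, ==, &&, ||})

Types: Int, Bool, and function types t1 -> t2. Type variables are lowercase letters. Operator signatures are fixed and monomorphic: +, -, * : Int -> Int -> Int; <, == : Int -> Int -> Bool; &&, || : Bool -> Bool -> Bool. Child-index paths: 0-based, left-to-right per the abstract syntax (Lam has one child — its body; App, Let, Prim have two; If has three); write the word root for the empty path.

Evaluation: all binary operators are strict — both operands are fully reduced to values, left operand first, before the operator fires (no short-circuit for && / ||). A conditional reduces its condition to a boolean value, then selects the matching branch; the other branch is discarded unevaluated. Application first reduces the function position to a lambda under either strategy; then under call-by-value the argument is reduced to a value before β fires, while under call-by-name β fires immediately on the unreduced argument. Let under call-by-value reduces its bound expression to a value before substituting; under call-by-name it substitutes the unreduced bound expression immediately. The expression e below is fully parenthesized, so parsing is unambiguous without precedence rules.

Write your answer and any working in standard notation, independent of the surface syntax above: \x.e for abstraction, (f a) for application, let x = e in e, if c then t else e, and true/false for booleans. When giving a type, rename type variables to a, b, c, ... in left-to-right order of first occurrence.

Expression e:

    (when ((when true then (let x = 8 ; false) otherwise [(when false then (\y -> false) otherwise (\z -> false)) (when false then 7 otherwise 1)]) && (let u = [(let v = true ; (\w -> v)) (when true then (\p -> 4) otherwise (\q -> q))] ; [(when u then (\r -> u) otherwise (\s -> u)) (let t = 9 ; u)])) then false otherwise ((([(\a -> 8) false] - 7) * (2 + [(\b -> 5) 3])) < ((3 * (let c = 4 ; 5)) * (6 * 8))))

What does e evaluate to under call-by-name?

Trace:
step 0: (if ((if true then (let x = 8 in false) else ((if false then (\y.false) else (\z.false)) (if false then 7 else 1))) && (let u = ((let v = true in (\w.v)) (if true then (\p.4) else (\q.q))) in ((if u then (\r.u) else (\s.u)) (let t = 9 in u)))) then false else (((((\a.8) false) - 7) * (2 + ((\b.5) 3))) < ((3 * (let c = 4 in 5)) * (6 * 8))))
step 1: [if@0.0] (if ((let x = 8 in false) && (let u = ((let v = true in (\w.v)) (if true then (\p.4) else (\q.q))) in ((if u then (\r.u) else (\s.u)) (let t = 9 in u)))) then false else (((((\a.8) false) - 7) * (2 + ((\b.5) 3))) < ((3 * (let c = 4 in 5)) * (6 * 8))))
step 2: [let@0.0] (if (false && (let u = ((let v = true in (\w.v)) (if true then (\p.4) else (\q.q))) in ((if u then (\r.u) else (\s.u)) (let t = 9 in u)))) then false else (((((\a.8) false) - 7) * (2 + ((\b.5) 3))) < ((3 * (let c = 4 in 5)) * (6 * 8))))
step 3: [let@0.1] (if (false && ((if ((let v = true in (\w.v)) (if true then (\p.4) else (\q.q))) then (\r.((let v = true in (\w.v)) (if true then (\p.4) else (\q.q)))) else (\s.((let v = true in (\w.v)) (if true then (\p.4) else (\q.q))))) (let t = 9 in ((let v = true in (\w.v)) (if true then (\p.4) else (\q.q)))))) then false else (((((\a.8) false) - 7) * (2 + ((\b.5) 3))) < ((3 * (let c = 4 in 5)) * (6 * 8))))
step 4: [let@0.1.0.0.0] (if (false && ((if ((\w.true) (if true then (\p.4) else (\q.q))) then (\r.((let v = true in (\w.v)) (if true then (\p.4) else (\q.q)))) else (\s.((let v = true in (\w.v)) (if true then (\p.4) else (\q.q))))) (let t = 9 in ((let v = true in (\w.v)) (if true then (\p.4) else (\q.q)))))) then false else (((((\a.8) false) - 7) * (2 + ((\b.5) 3))) < ((3 * (let c = 4 in 5)) * (6 * 8))))
step 5: [beta@0.1.0.0] (if (false && ((if true then (\r.((let v = true in (\w.v)) (if true then (\p.4) else (\q.q)))) else (\s.((let v = true in (\w.v)) (if true then (\p.4) else (\q.q))))) (let t = 9 in ((let v = true in (\w.v)) (if true then (\p.4) else (\q.q)))))) then false else (((((\a.8) false) - 7) * (2 + ((\b.5) 3))) < ((3 * (let c = 4 in 5)) * (6 * 8))))
step 6: [if@0.1.0] (if (false && ((\r.((let v = true in (\w.v)) (if true then (\p.4) else (\q.q)))) (let t = 9 in ((let v = true in (\w.v)) (if true then (\p.4) else (\q.q)))))) then false else (((((\a.8) false) - 7) * (2 + ((\b.5) 3))) < ((3 * (let c = 4 in 5)) * (6 * 8))))
step 7: [beta@0.1] (if (false && ((let v = true in (\w.v)) (if true then (\p.4) else (\q.q)))) then false else (((((\a.8) false) - 7) * (2 + ((\b.5) 3))) < ((3 * (let c = 4 in 5)) * (6 * 8))))
step 8: [let@0.1.0] (if (false && ((\w.true) (if true then (\p.4) else (\q.q)))) then false else (((((\a.8) false) - 7) * (2 + ((\b.5) 3))) < ((3 * (let c = 4 in 5)) * (6 * 8))))
step 9: [beta@0.1] (if (false && true) then false else (((((\a.8) false) - 7) * (2 + ((\b.5) 3))) < ((3 * (let c = 4 in 5)) * (6 * 8))))
step 10: [delta@0] (if false then false else (((((\a.8) false) - 7) * (2 + ((\b.5) 3))) < ((3 * (let c = 4 in 5)) * (6 * 8))))
step 11: [if@root] (((((\a.8) false) - 7) * (2 + ((\b.5) 3))) < ((3 * (let c = 4 in 5)) * (6 * 8)))
step 12: [beta@0.0.0] (((8 - 7) * (2 + ((\b.5) 3))) < ((3 * (let c = 4 in 5)) * (6 * 8)))
step 13: [delta@0.0] ((1 * (2 + ((\b.5) 3))) < ((3 * (let c = 4 in 5)) * (6 * 8)))
step 14: [beta@0.1.1] ((1 * (2 + 5)) < ((3 * (let c = 4 in 5)) * (6 * 8)))
step 15: [delta@0.1] ((1 * 7) < ((3 * (let c = 4 in 5)) * (6 * 8)))
step 16: [delta@0] (7 < ((3 * (let c = 4 in 5)) * (6 * 8)))
step 17: [let@1.0.1] (7 < ((3 * 5) * (6 * 8)))
step 18: [delta@1.0] (7 < (15 * (6 * 8)))
step 19: [delta@1.1] (7 < (15 * 48))
step 20: [delta@1] (7 < 720)
step 21: [delta@root] true

Answer: true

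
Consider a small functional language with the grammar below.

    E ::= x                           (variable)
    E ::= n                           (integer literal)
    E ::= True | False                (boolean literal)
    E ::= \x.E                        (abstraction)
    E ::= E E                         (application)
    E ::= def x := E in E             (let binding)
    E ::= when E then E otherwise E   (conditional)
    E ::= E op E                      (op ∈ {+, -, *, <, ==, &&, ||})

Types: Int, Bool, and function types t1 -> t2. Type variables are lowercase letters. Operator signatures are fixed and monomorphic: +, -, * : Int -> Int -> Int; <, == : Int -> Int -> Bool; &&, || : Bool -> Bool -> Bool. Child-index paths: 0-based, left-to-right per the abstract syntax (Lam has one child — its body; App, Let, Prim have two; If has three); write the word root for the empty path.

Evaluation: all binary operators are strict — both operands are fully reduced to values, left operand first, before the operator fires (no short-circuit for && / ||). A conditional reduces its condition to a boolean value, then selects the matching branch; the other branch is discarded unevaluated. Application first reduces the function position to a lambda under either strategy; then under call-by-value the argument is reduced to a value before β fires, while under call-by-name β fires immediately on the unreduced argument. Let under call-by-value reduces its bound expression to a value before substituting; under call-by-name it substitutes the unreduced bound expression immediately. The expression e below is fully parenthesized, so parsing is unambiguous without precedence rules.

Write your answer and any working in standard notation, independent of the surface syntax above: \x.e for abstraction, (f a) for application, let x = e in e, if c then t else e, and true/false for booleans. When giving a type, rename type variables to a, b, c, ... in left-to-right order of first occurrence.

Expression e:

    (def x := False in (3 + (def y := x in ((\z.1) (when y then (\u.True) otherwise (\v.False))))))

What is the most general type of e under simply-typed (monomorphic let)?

Answer: Int

Derivation:
let x : Bool
  unify Int ~ Int
x : Bool
let y : Bool
\z._ : a -> Int
y : Bool
  unify Bool ~ Bool
\u._ : b -> Bool
\v._ : c -> Bool
  unify b -> Bool ~ c -> Bool
  unify b ~ c
  unify Bool ~ Bool
  unify a -> Int ~ (c -> Bool) -> d
  unify a ~ c -> Bool
  unify Int ~ d
_ _ : Int
  unify Int ~ Int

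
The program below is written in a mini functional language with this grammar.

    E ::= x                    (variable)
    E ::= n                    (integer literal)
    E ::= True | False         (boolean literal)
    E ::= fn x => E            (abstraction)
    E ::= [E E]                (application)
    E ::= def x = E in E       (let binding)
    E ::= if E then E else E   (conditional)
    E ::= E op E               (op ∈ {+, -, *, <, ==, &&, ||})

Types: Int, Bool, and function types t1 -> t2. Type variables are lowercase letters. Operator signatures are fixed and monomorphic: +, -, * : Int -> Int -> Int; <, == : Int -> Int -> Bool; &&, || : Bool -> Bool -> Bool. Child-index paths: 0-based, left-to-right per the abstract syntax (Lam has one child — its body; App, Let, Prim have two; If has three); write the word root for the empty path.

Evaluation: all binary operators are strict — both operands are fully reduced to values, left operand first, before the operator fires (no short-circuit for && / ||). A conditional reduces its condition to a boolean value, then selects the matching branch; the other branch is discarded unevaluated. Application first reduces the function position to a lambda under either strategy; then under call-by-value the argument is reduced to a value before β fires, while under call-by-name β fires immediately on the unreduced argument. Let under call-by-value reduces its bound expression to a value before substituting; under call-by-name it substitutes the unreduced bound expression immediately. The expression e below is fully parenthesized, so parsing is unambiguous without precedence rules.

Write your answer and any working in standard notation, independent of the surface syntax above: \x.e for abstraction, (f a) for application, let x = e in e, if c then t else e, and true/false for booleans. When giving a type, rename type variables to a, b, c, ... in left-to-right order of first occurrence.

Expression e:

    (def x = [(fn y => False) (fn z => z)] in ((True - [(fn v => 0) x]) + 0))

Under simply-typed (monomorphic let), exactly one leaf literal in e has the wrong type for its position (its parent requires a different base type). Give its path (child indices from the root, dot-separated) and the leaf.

Answer: 1.0.0 : true

Working:
\y._ : a -> Bool
z : b
\z._ : b -> b
  unify a -> Bool ~ (b -> b) -> c
  unify a ~ b -> b
  unify Bool ~ c
_ _ : Bool
let x : Bool
  unify Bool ~ Int
  FAIL: mismatch Bool ~ Int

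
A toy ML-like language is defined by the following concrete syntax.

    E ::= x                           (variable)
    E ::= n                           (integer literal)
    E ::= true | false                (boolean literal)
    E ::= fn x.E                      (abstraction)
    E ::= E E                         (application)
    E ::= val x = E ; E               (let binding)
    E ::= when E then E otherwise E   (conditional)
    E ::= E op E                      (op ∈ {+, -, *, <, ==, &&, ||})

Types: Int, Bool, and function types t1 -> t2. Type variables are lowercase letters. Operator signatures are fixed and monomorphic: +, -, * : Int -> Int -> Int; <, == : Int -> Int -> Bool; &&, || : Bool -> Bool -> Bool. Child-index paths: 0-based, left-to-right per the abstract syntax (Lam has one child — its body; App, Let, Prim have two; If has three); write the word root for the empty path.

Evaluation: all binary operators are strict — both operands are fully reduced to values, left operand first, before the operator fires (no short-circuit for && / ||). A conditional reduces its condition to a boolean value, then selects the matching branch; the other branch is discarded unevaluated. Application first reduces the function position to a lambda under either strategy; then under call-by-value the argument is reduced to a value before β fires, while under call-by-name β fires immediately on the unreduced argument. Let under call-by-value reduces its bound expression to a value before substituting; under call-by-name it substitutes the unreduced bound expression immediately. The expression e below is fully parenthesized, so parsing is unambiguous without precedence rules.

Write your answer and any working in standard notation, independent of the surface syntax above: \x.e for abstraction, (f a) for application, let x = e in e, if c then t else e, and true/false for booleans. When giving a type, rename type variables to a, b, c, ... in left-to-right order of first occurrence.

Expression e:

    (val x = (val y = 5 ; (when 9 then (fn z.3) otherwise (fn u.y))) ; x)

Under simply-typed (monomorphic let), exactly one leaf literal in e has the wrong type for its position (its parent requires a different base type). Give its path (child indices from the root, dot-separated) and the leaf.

Answer: 0.1.0 : 9

Working:
let y : Int
  unify Int ~ Bool
  FAIL: mismatch Int ~ Bool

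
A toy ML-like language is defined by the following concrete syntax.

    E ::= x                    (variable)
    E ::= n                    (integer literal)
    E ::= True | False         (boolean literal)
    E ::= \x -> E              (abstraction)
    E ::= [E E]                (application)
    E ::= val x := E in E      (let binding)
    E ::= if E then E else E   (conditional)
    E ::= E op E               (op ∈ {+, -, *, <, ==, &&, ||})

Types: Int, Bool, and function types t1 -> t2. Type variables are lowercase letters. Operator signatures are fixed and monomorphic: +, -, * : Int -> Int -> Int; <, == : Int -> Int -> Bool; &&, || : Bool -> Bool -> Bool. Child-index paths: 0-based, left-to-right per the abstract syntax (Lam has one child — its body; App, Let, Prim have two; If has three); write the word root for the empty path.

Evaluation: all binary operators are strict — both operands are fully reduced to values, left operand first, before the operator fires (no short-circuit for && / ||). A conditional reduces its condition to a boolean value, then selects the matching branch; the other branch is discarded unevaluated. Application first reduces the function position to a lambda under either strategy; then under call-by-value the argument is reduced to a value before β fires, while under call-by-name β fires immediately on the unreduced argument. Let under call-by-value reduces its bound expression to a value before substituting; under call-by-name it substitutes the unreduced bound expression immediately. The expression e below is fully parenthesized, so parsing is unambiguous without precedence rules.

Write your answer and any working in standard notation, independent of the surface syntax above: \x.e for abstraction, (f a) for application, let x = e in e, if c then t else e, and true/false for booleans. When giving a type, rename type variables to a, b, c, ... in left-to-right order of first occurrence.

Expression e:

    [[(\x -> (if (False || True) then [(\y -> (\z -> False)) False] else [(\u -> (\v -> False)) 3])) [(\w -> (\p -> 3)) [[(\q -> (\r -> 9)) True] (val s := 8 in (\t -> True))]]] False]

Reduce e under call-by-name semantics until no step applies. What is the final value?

Answer: false

Trace:
step 0: (((\x.(if (false || true) then ((\y.(\z.false)) false) else ((\u.(\v.false)) 3))) ((\w.(\p.3)) (((\q.(\r.9)) true) (let s = 8 in (\t.true))))) false)
step 1: [beta@0] ((if (false || true) then ((\y.(\z.false)) false) else ((\u.(\v.false)) 3)) false)
step 2: [delta@0.0] ((if true then ((\y.(\z.false)) false) else ((\u.(\v.false)) 3)) false)
step 3: [if@0] (((\y.(\z.false)) false) false)
step 4: [beta@0] ((\z.false) false)
step 5: [beta@root] false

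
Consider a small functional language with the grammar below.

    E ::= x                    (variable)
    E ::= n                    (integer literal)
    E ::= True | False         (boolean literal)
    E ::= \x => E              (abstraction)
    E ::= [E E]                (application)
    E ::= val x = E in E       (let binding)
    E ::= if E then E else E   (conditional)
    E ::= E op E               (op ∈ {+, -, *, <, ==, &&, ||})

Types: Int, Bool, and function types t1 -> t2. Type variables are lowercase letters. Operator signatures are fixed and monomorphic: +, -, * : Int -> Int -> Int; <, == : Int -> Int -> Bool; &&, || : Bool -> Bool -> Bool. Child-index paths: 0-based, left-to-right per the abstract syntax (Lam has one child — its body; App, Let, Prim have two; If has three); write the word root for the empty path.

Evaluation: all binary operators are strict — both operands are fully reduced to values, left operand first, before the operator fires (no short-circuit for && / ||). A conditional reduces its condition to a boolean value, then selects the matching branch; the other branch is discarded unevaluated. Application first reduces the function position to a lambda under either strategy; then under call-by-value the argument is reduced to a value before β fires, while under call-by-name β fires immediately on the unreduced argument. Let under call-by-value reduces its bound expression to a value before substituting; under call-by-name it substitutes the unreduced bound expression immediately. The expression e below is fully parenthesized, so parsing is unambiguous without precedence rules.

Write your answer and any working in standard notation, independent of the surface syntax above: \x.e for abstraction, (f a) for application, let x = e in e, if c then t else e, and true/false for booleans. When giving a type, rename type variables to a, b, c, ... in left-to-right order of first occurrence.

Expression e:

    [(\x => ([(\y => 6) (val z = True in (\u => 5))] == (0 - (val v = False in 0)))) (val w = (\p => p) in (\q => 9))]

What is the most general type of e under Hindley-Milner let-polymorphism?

Answer: Bool

Derivation:
\y._ : b -> Int
let z : Bool
\u._ : c -> Int
  unify b -> Int ~ (c -> Int) -> d
  unify b ~ c -> Int
  unify Int ~ d
_ _ : Int
  unify Int ~ Int
  unify Int ~ Int
let v : Bool
  unify Int ~ Int
  unify Int ~ Int
\x._ : a -> Bool
p : e
\p._ : e -> e
let w : forall. e -> e
\q._ : f -> Int
  unify a -> Bool ~ (f -> Int) -> g
  unify a ~ f -> Int
  unify Bool ~ g
_ _ : Bool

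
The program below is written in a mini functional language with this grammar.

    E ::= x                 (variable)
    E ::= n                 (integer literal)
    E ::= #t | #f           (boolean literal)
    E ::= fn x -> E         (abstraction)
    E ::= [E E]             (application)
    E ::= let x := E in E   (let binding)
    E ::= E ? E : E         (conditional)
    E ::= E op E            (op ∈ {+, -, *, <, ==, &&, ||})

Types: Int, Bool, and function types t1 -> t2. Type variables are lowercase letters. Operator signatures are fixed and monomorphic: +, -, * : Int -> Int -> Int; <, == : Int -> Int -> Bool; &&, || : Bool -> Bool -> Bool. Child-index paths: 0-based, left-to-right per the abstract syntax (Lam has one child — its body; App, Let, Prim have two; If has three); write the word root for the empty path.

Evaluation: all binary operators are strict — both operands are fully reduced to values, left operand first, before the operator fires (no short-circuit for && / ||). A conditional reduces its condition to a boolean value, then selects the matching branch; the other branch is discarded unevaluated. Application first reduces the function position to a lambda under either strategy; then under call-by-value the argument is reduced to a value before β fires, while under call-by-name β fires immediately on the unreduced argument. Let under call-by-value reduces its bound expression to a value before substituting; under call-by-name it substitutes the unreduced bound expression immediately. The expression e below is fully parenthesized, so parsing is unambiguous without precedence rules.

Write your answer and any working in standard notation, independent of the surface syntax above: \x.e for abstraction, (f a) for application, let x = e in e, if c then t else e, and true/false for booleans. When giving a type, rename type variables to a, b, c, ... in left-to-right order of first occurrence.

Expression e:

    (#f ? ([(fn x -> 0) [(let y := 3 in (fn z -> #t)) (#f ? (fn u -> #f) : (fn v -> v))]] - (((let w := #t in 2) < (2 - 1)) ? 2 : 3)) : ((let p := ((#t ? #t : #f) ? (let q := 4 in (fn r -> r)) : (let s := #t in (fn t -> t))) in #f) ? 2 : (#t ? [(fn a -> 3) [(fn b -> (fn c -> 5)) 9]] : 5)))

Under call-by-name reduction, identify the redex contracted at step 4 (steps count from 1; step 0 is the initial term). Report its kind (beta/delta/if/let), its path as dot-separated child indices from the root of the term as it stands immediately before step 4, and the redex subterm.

Answer: if at root : (if true then ((\a.3) ((\b.(\c.5)) 9)) else 5)

Derivation:
step 0: (if false then (((\x.0) ((let y = 3 in (\z.true)) (if false then (\u.false) else (\v.v)))) - (if ((let w = true in 2) < (2 - 1)) then 2 else 3)) else (if (let p = (if (if true then true else false) then (let q = 4 in (\r.r)) else (let s = true in (\t.t))) in false) then 2 else (if true then ((\a.3) ((\b.(\c.5)) 9)) else 5)))
step 1: [if@root] (if (let p = (if (if true then true else false) then (let q = 4 in (\r.r)) else (let s = true in (\t.t))) in false) then 2 else (if true then ((\a.3) ((\b.(\c.5)) 9)) else 5))
step 2: [let@0] (if false then 2 else (if true then ((\a.3) ((\b.(\c.5)) 9)) else 5))
step 3: [if@root] (if true then ((\a.3) ((\b.(\c.5)) 9)) else 5)
step 4: [if@root] ((\a.3) ((\b.(\c.5)) 9))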